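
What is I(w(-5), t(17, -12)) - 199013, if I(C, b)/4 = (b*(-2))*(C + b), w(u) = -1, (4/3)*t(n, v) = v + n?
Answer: -398191/2 ≈ -1.9910e+5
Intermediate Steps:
t(n, v) = 3*n/4 + 3*v/4 (t(n, v) = 3*(v + n)/4 = 3*(n + v)/4 = 3*n/4 + 3*v/4)
I(C, b) = -8*b*(C + b) (I(C, b) = 4*((b*(-2))*(C + b)) = 4*((-2*b)*(C + b)) = 4*(-2*b*(C + b)) = -8*b*(C + b))
I(w(-5), t(17, -12)) - 199013 = -8*((¾)*17 + (¾)*(-12))*(-1 + ((¾)*17 + (¾)*(-12))) - 199013 = -8*(51/4 - 9)*(-1 + (51/4 - 9)) - 199013 = -8*15/4*(-1 + 15/4) - 199013 = -8*15/4*11/4 - 199013 = -165/2 - 199013 = -398191/2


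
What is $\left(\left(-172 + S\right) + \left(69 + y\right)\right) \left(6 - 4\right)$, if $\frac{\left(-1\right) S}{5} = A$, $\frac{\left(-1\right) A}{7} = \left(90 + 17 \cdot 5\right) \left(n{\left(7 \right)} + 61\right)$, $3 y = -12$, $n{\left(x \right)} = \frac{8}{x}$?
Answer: $761036$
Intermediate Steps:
$y = -4$ ($y = \frac{1}{3} \left(-12\right) = -4$)
$A = -76125$ ($A = - 7 \left(90 + 17 \cdot 5\right) \left(\frac{8}{7} + 61\right) = - 7 \left(90 + 85\right) \left(8 \cdot \frac{1}{7} + 61\right) = - 7 \cdot 175 \left(\frac{8}{7} + 61\right) = - 7 \cdot 175 \cdot \frac{435}{7} = \left(-7\right) 10875 = -76125$)
$S = 380625$ ($S = \left(-5\right) \left(-76125\right) = 380625$)
$\left(\left(-172 + S\right) + \left(69 + y\right)\right) \left(6 - 4\right) = \left(\left(-172 + 380625\right) + \left(69 - 4\right)\right) \left(6 - 4\right) = \left(380453 + 65\right) 2 = 380518 \cdot 2 = 761036$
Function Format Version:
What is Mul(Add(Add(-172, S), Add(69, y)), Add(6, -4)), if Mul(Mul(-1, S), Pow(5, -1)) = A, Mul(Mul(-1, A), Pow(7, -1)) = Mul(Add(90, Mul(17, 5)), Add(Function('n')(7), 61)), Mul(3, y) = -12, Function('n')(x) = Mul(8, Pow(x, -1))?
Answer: 761036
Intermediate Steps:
y = -4 (y = Mul(Rational(1, 3), -12) = -4)
A = -76125 (A = Mul(-7, Mul(Add(90, Mul(17, 5)), Add(Mul(8, Pow(7, -1)), 61))) = Mul(-7, Mul(Add(90, 85), Add(Mul(8, Rational(1, 7)), 61))) = Mul(-7, Mul(175, Add(Rational(8, 7), 61))) = Mul(-7, Mul(175, Rational(435, 7))) = Mul(-7, 10875) = -76125)
S = 380625 (S = Mul(-5, -76125) = 380625)
Mul(Add(Add(-172, S), Add(69, y)), Add(6, -4)) = Mul(Add(Add(-172, 380625), Add(69, -4)), Add(6, -4)) = Mul(Add(380453, 65), 2) = Mul(380518, 2) = 761036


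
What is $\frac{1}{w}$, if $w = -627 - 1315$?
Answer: $- \frac{1}{1942} \approx -0.00051493$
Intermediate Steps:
$w = -1942$
$\frac{1}{w} = \frac{1}{-1942} = - \frac{1}{1942}$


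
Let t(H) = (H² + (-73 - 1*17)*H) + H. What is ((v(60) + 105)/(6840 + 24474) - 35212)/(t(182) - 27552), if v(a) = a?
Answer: 122514267/36971396 ≈ 3.3138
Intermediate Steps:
t(H) = H² - 89*H (t(H) = (H² + (-73 - 17)*H) + H = (H² - 90*H) + H = H² - 89*H)
((v(60) + 105)/(6840 + 24474) - 35212)/(t(182) - 27552) = ((60 + 105)/(6840 + 24474) - 35212)/(182*(-89 + 182) - 27552) = (165/31314 - 35212)/(182*93 - 27552) = (165*(1/31314) - 35212)/(16926 - 27552) = (55/10438 - 35212)/(-10626) = -367542801/10438*(-1/10626) = 122514267/36971396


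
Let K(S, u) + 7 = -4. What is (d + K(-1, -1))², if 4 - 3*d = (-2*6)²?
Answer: 29929/9 ≈ 3325.4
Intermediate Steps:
d = -140/3 (d = 4/3 - (-2*6)²/3 = 4/3 - ⅓*(-12)² = 4/3 - ⅓*144 = 4/3 - 48 = -140/3 ≈ -46.667)
K(S, u) = -11 (K(S, u) = -7 - 4 = -11)
(d + K(-1, -1))² = (-140/3 - 11)² = (-173/3)² = 29929/9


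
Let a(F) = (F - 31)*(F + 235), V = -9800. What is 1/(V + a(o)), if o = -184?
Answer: -1/20765 ≈ -4.8158e-5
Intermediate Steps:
a(F) = (-31 + F)*(235 + F)
1/(V + a(o)) = 1/(-9800 + (-7285 + (-184)**2 + 204*(-184))) = 1/(-9800 + (-7285 + 33856 - 37536)) = 1/(-9800 - 10965) = 1/(-20765) = -1/20765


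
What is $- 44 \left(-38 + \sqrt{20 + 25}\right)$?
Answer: $1672 - 132 \sqrt{5} \approx 1376.8$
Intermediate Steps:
$- 44 \left(-38 + \sqrt{20 + 25}\right) = - 44 \left(-38 + \sqrt{45}\right) = - 44 \left(-38 + 3 \sqrt{5}\right) = 1672 - 132 \sqrt{5}$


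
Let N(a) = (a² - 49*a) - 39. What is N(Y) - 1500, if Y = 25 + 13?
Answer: -1957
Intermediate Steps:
Y = 38
N(a) = -39 + a² - 49*a
N(Y) - 1500 = (-39 + 38² - 49*38) - 1500 = (-39 + 1444 - 1862) - 1500 = -457 - 1500 = -1957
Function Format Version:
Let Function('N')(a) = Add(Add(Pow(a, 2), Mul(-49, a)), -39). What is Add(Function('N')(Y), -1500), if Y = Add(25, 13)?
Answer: -1957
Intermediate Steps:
Y = 38
Function('N')(a) = Add(-39, Pow(a, 2), Mul(-49, a))
Add(Function('N')(Y), -1500) = Add(Add(-39, Pow(38, 2), Mul(-49, 38)), -1500) = Add(Add(-39, 1444, -1862), -1500) = Add(-457, -1500) = -1957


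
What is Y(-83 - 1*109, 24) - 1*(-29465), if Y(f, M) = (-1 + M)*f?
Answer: 25049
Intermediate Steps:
Y(f, M) = f*(-1 + M)
Y(-83 - 1*109, 24) - 1*(-29465) = (-83 - 1*109)*(-1 + 24) - 1*(-29465) = (-83 - 109)*23 + 29465 = -192*23 + 29465 = -4416 + 29465 = 25049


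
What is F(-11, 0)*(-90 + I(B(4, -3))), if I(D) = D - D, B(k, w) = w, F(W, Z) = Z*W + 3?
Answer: -270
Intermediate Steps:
F(W, Z) = 3 + W*Z (F(W, Z) = W*Z + 3 = 3 + W*Z)
I(D) = 0
F(-11, 0)*(-90 + I(B(4, -3))) = (3 - 11*0)*(-90 + 0) = (3 + 0)*(-90) = 3*(-90) = -270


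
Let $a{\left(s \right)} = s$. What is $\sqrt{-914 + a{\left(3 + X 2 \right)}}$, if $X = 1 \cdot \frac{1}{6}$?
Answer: $\frac{2 i \sqrt{2049}}{3} \approx 30.177 i$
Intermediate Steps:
$X = \frac{1}{6}$ ($X = 1 \cdot \frac{1}{6} = \frac{1}{6} \approx 0.16667$)
$\sqrt{-914 + a{\left(3 + X 2 \right)}} = \sqrt{-914 + \left(3 + \frac{1}{6} \cdot 2\right)} = \sqrt{-914 + \left(3 + \frac{1}{3}\right)} = \sqrt{-914 + \frac{10}{3}} = \sqrt{- \frac{2732}{3}} = \frac{2 i \sqrt{2049}}{3}$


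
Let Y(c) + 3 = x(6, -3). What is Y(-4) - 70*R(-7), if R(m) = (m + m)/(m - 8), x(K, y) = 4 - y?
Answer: -184/3 ≈ -61.333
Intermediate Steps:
Y(c) = 4 (Y(c) = -3 + (4 - 1*(-3)) = -3 + (4 + 3) = -3 + 7 = 4)
R(m) = 2*m/(-8 + m) (R(m) = (2*m)/(-8 + m) = 2*m/(-8 + m))
Y(-4) - 70*R(-7) = 4 - 140*(-7)/(-8 - 7) = 4 - 140*(-7)/(-15) = 4 - 140*(-7)*(-1)/15 = 4 - 70*14/15 = 4 - 196/3 = -184/3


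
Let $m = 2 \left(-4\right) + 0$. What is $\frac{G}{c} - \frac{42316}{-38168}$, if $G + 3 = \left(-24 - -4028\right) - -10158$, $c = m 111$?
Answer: $- \frac{62855513}{4236648} \approx -14.836$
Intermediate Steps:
$m = -8$ ($m = -8 + 0 = -8$)
$c = -888$ ($c = \left(-8\right) 111 = -888$)
$G = 14159$ ($G = -3 - -14162 = -3 + \left(\left(-24 + 4028\right) + 10158\right) = -3 + \left(4004 + 10158\right) = -3 + 14162 = 14159$)
$\frac{G}{c} - \frac{42316}{-38168} = \frac{14159}{-888} - \frac{42316}{-38168} = 14159 \left(- \frac{1}{888}\right) - - \frac{10579}{9542} = - \frac{14159}{888} + \frac{10579}{9542} = - \frac{62855513}{4236648}$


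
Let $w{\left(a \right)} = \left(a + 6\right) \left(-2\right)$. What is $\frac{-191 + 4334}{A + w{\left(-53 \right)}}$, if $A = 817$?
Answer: $\frac{4143}{911} \approx 4.5478$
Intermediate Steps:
$w{\left(a \right)} = -12 - 2 a$ ($w{\left(a \right)} = \left(6 + a\right) \left(-2\right) = -12 - 2 a$)
$\frac{-191 + 4334}{A + w{\left(-53 \right)}} = \frac{-191 + 4334}{817 - -94} = \frac{4143}{817 + \left(-12 + 106\right)} = \frac{4143}{817 + 94} = \frac{4143}{911}$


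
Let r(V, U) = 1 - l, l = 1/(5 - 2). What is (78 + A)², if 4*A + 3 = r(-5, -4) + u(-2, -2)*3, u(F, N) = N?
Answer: 829921/144 ≈ 5763.3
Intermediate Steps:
l = ⅓ (l = 1/3 = ⅓ ≈ 0.33333)
r(V, U) = ⅔ (r(V, U) = 1 - 1*⅓ = 1 - ⅓ = ⅔)
A = -25/12 (A = -¾ + (⅔ - 2*3)/4 = -¾ + (⅔ - 6)/4 = -¾ + (¼)*(-16/3) = -¾ - 4/3 = -25/12 ≈ -2.0833)
(78 + A)² = (78 - 25/12)² = (911/12)² = 829921/144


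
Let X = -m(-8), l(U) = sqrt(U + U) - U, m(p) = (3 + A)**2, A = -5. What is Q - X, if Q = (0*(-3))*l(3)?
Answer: 4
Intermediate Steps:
m(p) = 4 (m(p) = (3 - 5)**2 = (-2)**2 = 4)
l(U) = -U + sqrt(2)*sqrt(U) (l(U) = sqrt(2*U) - U = sqrt(2)*sqrt(U) - U = -U + sqrt(2)*sqrt(U))
Q = 0 (Q = (0*(-3))*(-1*3 + sqrt(2)*sqrt(3)) = 0*(-3 + sqrt(6)) = 0)
X = -4 (X = -1*4 = -4)
Q - X = 0 - 1*(-4) = 0 + 4 = 4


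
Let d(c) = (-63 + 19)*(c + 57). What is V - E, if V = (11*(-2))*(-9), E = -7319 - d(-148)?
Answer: 11521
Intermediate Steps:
d(c) = -2508 - 44*c (d(c) = -44*(57 + c) = -2508 - 44*c)
E = -11323 (E = -7319 - (-2508 - 44*(-148)) = -7319 - (-2508 + 6512) = -7319 - 1*4004 = -7319 - 4004 = -11323)
V = 198 (V = -22*(-9) = 198)
V - E = 198 - 1*(-11323) = 198 + 11323 = 11521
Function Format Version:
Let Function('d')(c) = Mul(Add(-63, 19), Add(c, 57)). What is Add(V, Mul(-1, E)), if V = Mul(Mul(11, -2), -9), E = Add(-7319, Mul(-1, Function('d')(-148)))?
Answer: 11521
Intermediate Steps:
Function('d')(c) = Add(-2508, Mul(-44, c)) (Function('d')(c) = Mul(-44, Add(57, c)) = Add(-2508, Mul(-44, c)))
E = -11323 (E = Add(-7319, Mul(-1, Add(-2508, Mul(-44, -148)))) = Add(-7319, Mul(-1, Add(-2508, 6512))) = Add(-7319, Mul(-1, 4004)) = Add(-7319, -4004) = -11323)
V = 198 (V = Mul(-22, -9) = 198)
Add(V, Mul(-1, E)) = Add(198, Mul(-1, -11323)) = Add(198, 11323) = 11521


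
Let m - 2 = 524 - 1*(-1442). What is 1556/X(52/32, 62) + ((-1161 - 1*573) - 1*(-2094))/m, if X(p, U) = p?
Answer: 1020931/1066 ≈ 957.72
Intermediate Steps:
m = 1968 (m = 2 + (524 - 1*(-1442)) = 2 + (524 + 1442) = 2 + 1966 = 1968)
1556/X(52/32, 62) + ((-1161 - 1*573) - 1*(-2094))/m = 1556/((52/32)) + ((-1161 - 1*573) - 1*(-2094))/1968 = 1556/((52*(1/32))) + ((-1161 - 573) + 2094)*(1/1968) = 1556/(13/8) + (-1734 + 2094)*(1/1968) = 1556*(8/13) + 360*(1/1968) = 12448/13 + 15/82 = 1020931/1066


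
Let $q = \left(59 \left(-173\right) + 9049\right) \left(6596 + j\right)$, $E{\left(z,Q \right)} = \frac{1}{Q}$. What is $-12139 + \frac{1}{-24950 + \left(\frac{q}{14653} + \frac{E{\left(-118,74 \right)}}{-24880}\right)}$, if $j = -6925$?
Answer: $- \frac{8162238788967174367}{672397953866813} \approx -12139.0$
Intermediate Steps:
$q = 380982$ ($q = \left(59 \left(-173\right) + 9049\right) \left(6596 - 6925\right) = \left(-10207 + 9049\right) \left(-329\right) = \left(-1158\right) \left(-329\right) = 380982$)
$-12139 + \frac{1}{-24950 + \left(\frac{q}{14653} + \frac{E{\left(-118,74 \right)}}{-24880}\right)} = -12139 + \frac{1}{-24950 + \left(\frac{380982}{14653} + \frac{1}{74 \left(-24880\right)}\right)} = -12139 + \frac{1}{-24950 + \left(380982 \cdot \frac{1}{14653} + \frac{1}{74} \left(- \frac{1}{24880}\right)\right)} = -12139 + \frac{1}{-24950 + \left(\frac{380982}{14653} - \frac{1}{1841120}\right)} = -12139 + \frac{1}{-24950 + \frac{701433565187}{26977931360}} = -12139 + \frac{1}{- \frac{672397953866813}{26977931360}} = -12139 - \frac{26977931360}{672397953866813} = - \frac{8162238788967174367}{672397953866813}$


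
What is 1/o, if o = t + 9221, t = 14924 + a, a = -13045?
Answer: 1/11100 ≈ 9.0090e-5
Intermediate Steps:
t = 1879 (t = 14924 - 13045 = 1879)
o = 11100 (o = 1879 + 9221 = 11100)
1/o = 1/11100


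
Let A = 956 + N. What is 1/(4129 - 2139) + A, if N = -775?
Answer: 360191/1990 ≈ 181.00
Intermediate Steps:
A = 181 (A = 956 - 775 = 181)
1/(4129 - 2139) + A = 1/(4129 - 2139) + 181 = 1/1990 + 181 = 360191/1990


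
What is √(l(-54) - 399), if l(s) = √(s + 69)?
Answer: √(-399 + √15) ≈ 19.878*I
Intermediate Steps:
l(s) = √(69 + s)
√(l(-54) - 399) = √(√(69 - 54) - 399) = √(√15 - 399) = √(-399 + √15)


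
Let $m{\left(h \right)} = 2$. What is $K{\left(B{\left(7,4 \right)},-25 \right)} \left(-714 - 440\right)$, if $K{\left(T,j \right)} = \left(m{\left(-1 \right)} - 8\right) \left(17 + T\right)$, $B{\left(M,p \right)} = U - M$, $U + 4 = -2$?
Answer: $27696$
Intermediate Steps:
$U = -6$ ($U = -4 - 2 = -6$)
$B{\left(M,p \right)} = -6 - M$
$K{\left(T,j \right)} = -102 - 6 T$ ($K{\left(T,j \right)} = \left(2 - 8\right) \left(17 + T\right) = - 6 \left(17 + T\right) = -102 - 6 T$)
$K{\left(B{\left(7,4 \right)},-25 \right)} \left(-714 - 440\right) = \left(-102 - 6 \left(-6 - 7\right)\right) \left(-714 - 440\right) = \left(-102 - 6 \left(-6 - 7\right)\right) \left(-1154\right) = \left(-102 - -78\right) \left(-1154\right) = \left(-102 + 78\right) \left(-1154\right) = \left(-24\right) \left(-1154\right) = 27696$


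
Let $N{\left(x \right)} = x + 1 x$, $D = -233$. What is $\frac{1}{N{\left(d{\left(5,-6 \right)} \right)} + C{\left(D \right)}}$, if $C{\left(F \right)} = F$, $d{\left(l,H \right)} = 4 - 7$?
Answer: $- \frac{1}{239} \approx -0.0041841$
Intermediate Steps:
$d{\left(l,H \right)} = -3$ ($d{\left(l,H \right)} = 4 - 7 = -3$)
$N{\left(x \right)} = 2 x$ ($N{\left(x \right)} = x + x = 2 x$)
$\frac{1}{N{\left(d{\left(5,-6 \right)} \right)} + C{\left(D \right)}} = \frac{1}{2 \left(-3\right) - 233} = \frac{1}{-6 - 233} = \frac{1}{-239} = - \frac{1}{239}$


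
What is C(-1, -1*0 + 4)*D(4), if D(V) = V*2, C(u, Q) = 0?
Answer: 0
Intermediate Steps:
D(V) = 2*V
C(-1, -1*0 + 4)*D(4) = 0*(2*4) = 0*8 = 0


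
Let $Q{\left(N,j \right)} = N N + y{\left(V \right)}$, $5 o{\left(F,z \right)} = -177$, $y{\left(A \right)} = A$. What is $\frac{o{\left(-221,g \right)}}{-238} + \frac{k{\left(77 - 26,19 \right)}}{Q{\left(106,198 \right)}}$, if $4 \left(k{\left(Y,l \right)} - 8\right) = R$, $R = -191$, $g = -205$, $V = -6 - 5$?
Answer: $\frac{775809}{5343100} \approx 0.1452$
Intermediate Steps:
$V = -11$
$o{\left(F,z \right)} = - \frac{177}{5}$ ($o{\left(F,z \right)} = \frac{1}{5} \left(-177\right) = - \frac{177}{5}$)
$k{\left(Y,l \right)} = - \frac{159}{4}$ ($k{\left(Y,l \right)} = 8 + \frac{1}{4} \left(-191\right) = 8 - \frac{191}{4} = - \frac{159}{4}$)
$Q{\left(N,j \right)} = -11 + N^{2}$ ($Q{\left(N,j \right)} = N N - 11 = N^{2} - 11 = -11 + N^{2}$)
$\frac{o{\left(-221,g \right)}}{-238} + \frac{k{\left(77 - 26,19 \right)}}{Q{\left(106,198 \right)}} = - \frac{177}{5 \left(-238\right)} - \frac{159}{4 \left(-11 + 106^{2}\right)} = \left(- \frac{177}{5}\right) \left(- \frac{1}{238}\right) - \frac{159}{4 \left(-11 + 11236\right)} = \frac{177}{1190} - \frac{159}{4 \cdot 11225} = \frac{177}{1190} - \frac{159}{44900} = \frac{775809}{5343100}$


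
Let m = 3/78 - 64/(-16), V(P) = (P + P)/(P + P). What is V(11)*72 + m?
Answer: 1977/26 ≈ 76.038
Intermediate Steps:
V(P) = 1 (V(P) = (2*P)/((2*P)) = (2*P)*(1/(2*P)) = 1)
m = 105/26 (m = 3*(1/78) - 64*(-1/16) = 1/26 + 4 = 105/26 ≈ 4.0385)
V(11)*72 + m = 1*72 + 105/26 = 72 + 105/26 = 1977/26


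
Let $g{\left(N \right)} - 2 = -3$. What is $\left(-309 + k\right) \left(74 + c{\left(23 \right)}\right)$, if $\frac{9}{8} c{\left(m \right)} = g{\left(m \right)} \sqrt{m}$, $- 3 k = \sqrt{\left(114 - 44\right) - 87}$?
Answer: $- \frac{2 \left(333 - 4 \sqrt{23}\right) \left(927 + i \sqrt{17}\right)}{27} \approx -21549.0 - 95.844 i$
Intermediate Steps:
$g{\left(N \right)} = -1$ ($g{\left(N \right)} = 2 - 3 = -1$)
$k = - \frac{i \sqrt{17}}{3}$ ($k = - \frac{\sqrt{\left(114 - 44\right) - 87}}{3} = - \frac{\sqrt{70 - 87}}{3} = - \frac{\sqrt{-17}}{3} = - \frac{i \sqrt{17}}{3} \approx - 1.3744 i$)
$c{\left(m \right)} = - \frac{8 \sqrt{m}}{9}$ ($c{\left(m \right)} = \frac{8 \left(- \sqrt{m}\right)}{9} = - \frac{8 \sqrt{m}}{9}$)
$\left(-309 + k\right) \left(74 + c{\left(23 \right)}\right) = \left(-309 - \frac{i \sqrt{17}}{3}\right) \left(74 - \frac{8 \sqrt{23}}{9}\right)$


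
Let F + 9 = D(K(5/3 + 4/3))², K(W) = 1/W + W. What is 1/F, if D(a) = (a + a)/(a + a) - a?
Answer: -9/32 ≈ -0.28125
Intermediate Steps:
K(W) = W + 1/W
D(a) = 1 - a (D(a) = (2*a)/((2*a)) - a = (2*a)*(1/(2*a)) - a = 1 - a)
F = -32/9 (F = -9 + (1 - ((5/3 + 4/3) + 1/(5/3 + 4/3)))² = -9 + (1 - (3 + 1/3))² = -9 + (1 - (3 + ⅓))² = -9 + (1 - 1*10/3)² = -9 + (1 - 10/3)² = -9 + (-7/3)² = -9 + 49/9 = -32/9 ≈ -3.5556)
1/F = 1/(-32/9) = -9/32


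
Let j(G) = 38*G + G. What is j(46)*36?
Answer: 64584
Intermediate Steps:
j(G) = 39*G
j(46)*36 = (39*46)*36 = 1794*36 = 64584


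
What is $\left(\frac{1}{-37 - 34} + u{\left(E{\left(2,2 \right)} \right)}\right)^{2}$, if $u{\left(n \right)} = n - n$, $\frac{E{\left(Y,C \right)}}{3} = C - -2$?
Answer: $\frac{1}{5041} \approx 0.00019837$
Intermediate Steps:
$E{\left(Y,C \right)} = 6 + 3 C$ ($E{\left(Y,C \right)} = 3 \left(C - -2\right) = 3 \left(C + 2\right) = 3 \left(2 + C\right) = 6 + 3 C$)
$u{\left(n \right)} = 0$
$\left(\frac{1}{-37 - 34} + u{\left(E{\left(2,2 \right)} \right)}\right)^{2} = \left(\frac{1}{-37 - 34} + 0\right)^{2} = \left(\frac{1}{-71} + 0\right)^{2} = \left(- \frac{1}{71} + 0\right)^{2} = \left(- \frac{1}{71}\right)^{2} = \frac{1}{5041}$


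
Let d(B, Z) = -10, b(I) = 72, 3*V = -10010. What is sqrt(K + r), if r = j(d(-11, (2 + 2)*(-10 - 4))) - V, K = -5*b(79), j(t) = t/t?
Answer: sqrt(26799)/3 ≈ 54.568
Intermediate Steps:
V = -10010/3 (V = (1/3)*(-10010) = -10010/3 ≈ -3336.7)
j(t) = 1
K = -360 (K = -5*72 = -360)
r = 10013/3 (r = 1 - 1*(-10010/3) = 1 + 10010/3 = 10013/3 ≈ 3337.7)
sqrt(K + r) = sqrt(-360 + 10013/3) = sqrt(8933/3) = sqrt(26799)/3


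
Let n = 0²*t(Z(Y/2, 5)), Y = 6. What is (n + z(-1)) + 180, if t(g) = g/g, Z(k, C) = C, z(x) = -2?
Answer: 178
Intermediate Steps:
t(g) = 1
n = 0 (n = 0²*1 = 0*1 = 0)
(n + z(-1)) + 180 = (0 - 2) + 180 = -2 + 180 = 178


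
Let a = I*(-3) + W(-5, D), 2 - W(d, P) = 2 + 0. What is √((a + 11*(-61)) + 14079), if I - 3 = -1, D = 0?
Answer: √13402 ≈ 115.77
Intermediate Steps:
W(d, P) = 0 (W(d, P) = 2 - (2 + 0) = 2 - 1*2 = 2 - 2 = 0)
I = 2 (I = 3 - 1 = 2)
a = -6 (a = 2*(-3) + 0 = -6 + 0 = -6)
√((a + 11*(-61)) + 14079) = √((-6 + 11*(-61)) + 14079) = √((-6 - 671) + 14079) = √(-677 + 14079) = √13402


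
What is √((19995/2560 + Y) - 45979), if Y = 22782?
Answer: I*√23745730/32 ≈ 152.28*I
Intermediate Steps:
√((19995/2560 + Y) - 45979) = √((19995/2560 + 22782) - 45979) = √((19995*(1/2560) + 22782) - 45979) = √((3999/512 + 22782) - 45979) = √(11668383/512 - 45979) = √(-11872865/512) = I*√23745730/32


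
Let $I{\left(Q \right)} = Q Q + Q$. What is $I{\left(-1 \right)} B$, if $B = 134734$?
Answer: $0$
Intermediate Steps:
$I{\left(Q \right)} = Q + Q^{2}$ ($I{\left(Q \right)} = Q^{2} + Q = Q + Q^{2}$)
$I{\left(-1 \right)} B = - (1 - 1) 134734 = \left(-1\right) 0 \cdot 134734 = 0 \cdot 134734 = 0$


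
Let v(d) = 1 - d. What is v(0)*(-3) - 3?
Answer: -6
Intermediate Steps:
v(0)*(-3) - 3 = (1 - 1*0)*(-3) - 3 = (1 + 0)*(-3) - 3 = 1*(-3) - 3 = -3 - 3 = -6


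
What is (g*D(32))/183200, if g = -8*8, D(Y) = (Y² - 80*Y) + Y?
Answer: 3008/5725 ≈ 0.52541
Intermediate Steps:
D(Y) = Y² - 79*Y
g = -64
(g*D(32))/183200 = -2048*(-79 + 32)/183200 = -2048*(-47)*(1/183200) = -64*(-1504)*(1/183200) = 96256*(1/183200) = 3008/5725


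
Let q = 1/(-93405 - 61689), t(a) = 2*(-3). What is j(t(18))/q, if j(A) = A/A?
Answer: -155094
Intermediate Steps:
t(a) = -6
j(A) = 1
q = -1/155094 (q = 1/(-155094) = -1/155094 ≈ -6.4477e-6)
j(t(18))/q = 1/(-1/155094) = 1*(-155094) = -155094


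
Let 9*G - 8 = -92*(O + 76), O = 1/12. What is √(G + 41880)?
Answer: √3329355/9 ≈ 202.74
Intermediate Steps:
O = 1/12 ≈ 0.083333
G = -20975/27 (G = 8/9 + (-92*(1/12 + 76))/9 = 8/9 + (-92*913/12)/9 = 8/9 + (⅑)*(-20999/3) = 8/9 - 20999/27 = -20975/27 ≈ -776.85)
√(G + 41880) = √(-20975/27 + 41880) = √(1109785/27) = √3329355/9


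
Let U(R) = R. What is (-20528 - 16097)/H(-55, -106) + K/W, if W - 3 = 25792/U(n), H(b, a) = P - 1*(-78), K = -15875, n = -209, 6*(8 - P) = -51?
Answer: -34750225/135891 ≈ -255.72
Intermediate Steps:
P = 33/2 (P = 8 - ⅙*(-51) = 8 + 17/2 = 33/2 ≈ 16.500)
H(b, a) = 189/2 (H(b, a) = 33/2 - 1*(-78) = 33/2 + 78 = 189/2)
W = -25165/209 (W = 3 + 25792/(-209) = 3 + 25792*(-1/209) = 3 - 25792/209 = -25165/209 ≈ -120.41)
(-20528 - 16097)/H(-55, -106) + K/W = (-20528 - 16097)/(189/2) - 15875/(-25165/209) = -36625*2/189 - 15875*(-209/25165) = -73250/189 + 663575/5033 = -34750225/135891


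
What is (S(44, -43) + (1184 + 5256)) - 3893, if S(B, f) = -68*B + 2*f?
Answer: -531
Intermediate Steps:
(S(44, -43) + (1184 + 5256)) - 3893 = ((-68*44 + 2*(-43)) + (1184 + 5256)) - 3893 = ((-2992 - 86) + 6440) - 3893 = (-3078 + 6440) - 3893 = 3362 - 3893 = -531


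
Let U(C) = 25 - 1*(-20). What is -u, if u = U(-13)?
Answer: -45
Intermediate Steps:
U(C) = 45 (U(C) = 25 + 20 = 45)
u = 45
-u = -1*45 = -45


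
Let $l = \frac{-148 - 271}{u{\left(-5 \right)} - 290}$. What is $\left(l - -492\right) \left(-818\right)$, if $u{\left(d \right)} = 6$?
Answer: $- \frac{57320123}{142} \approx -4.0366 \cdot 10^{5}$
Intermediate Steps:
$l = \frac{419}{284}$ ($l = \frac{-148 - 271}{6 - 290} = \frac{-148 - 271}{-284} = \left(-419\right) \left(- \frac{1}{284}\right) = \frac{419}{284} \approx 1.4754$)
$\left(l - -492\right) \left(-818\right) = \left(\frac{419}{284} - -492\right) \left(-818\right) = \left(\frac{419}{284} + 492\right) \left(-818\right) = \frac{140147}{284} \left(-818\right) = - \frac{57320123}{142}$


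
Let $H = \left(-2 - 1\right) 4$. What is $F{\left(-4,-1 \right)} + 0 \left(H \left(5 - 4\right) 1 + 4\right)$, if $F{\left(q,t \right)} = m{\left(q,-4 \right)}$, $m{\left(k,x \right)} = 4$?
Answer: $4$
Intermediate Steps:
$F{\left(q,t \right)} = 4$
$H = -12$ ($H = \left(-3\right) 4 = -12$)
$F{\left(-4,-1 \right)} + 0 \left(H \left(5 - 4\right) 1 + 4\right) = 4 + 0 \left(- 12 \left(5 - 4\right) 1 + 4\right) = 4 + 0 \left(- 12 \cdot 1 \cdot 1 + 4\right) = 4 + 0 \left(\left(-12\right) 1 + 4\right) = 4 + 0 \left(-12 + 4\right) = 4 + 0 \left(-8\right) = 4 + 0 = 4$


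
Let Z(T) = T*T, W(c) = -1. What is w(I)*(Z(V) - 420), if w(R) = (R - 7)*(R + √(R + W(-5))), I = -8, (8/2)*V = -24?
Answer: -46080 + 17280*I ≈ -46080.0 + 17280.0*I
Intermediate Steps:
V = -6 (V = (¼)*(-24) = -6)
Z(T) = T²
w(R) = (-7 + R)*(R + √(-1 + R)) (w(R) = (R - 7)*(R + √(R - 1)) = (-7 + R)*(R + √(-1 + R)))
w(I)*(Z(V) - 420) = ((-8)² - 7*(-8) - 7*√(-1 - 8) - 8*√(-1 - 8))*((-6)² - 420) = (64 + 56 - 21*I - 24*I)*(36 - 420) = (64 + 56 - 21*I - 24*I)*(-384) = (120 - 45*I)*(-384) = -46080 + 17280*I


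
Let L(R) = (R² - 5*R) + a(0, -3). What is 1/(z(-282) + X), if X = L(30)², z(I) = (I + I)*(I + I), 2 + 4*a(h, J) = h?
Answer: 4/3519385 ≈ 1.1366e-6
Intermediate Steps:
a(h, J) = -½ + h/4
L(R) = -½ + R² - 5*R (L(R) = (R² - 5*R) + (-½ + (¼)*0) = (R² - 5*R) + (-½ + 0) = (R² - 5*R) - ½ = -½ + R² - 5*R)
z(I) = 4*I² (z(I) = (2*I)*(2*I) = 4*I²)
X = 2247001/4 (X = (-½ + 30² - 5*30)² = (-½ + 900 - 150)² = (1499/2)² = 2247001/4 ≈ 5.6175e+5)
1/(z(-282) + X) = 1/(4*(-282)² + 2247001/4) = 1/(4*79524 + 2247001/4) = 1/(318096 + 2247001/4) = 1/(3519385/4) = 4/3519385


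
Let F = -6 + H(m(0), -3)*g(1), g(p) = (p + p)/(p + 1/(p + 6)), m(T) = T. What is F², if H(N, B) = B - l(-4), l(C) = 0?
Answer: 2025/16 ≈ 126.56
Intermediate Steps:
H(N, B) = B (H(N, B) = B - 1*0 = B + 0 = B)
g(p) = 2*p/(p + 1/(6 + p)) (g(p) = (2*p)/(p + 1/(6 + p)) = 2*p/(p + 1/(6 + p)))
F = -45/4 (F = -6 - 6*(6 + 1)/(1 + 1² + 6*1) = -6 - 6*7/(1 + 1 + 6) = -6 - 6*7/8 = -6 - 3*7/4 = -6 - 21/4 = -45/4 ≈ -11.250)
F² = (-45/4)² = 2025/16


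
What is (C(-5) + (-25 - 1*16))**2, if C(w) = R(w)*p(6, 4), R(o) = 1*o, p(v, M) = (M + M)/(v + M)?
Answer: 2025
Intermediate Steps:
p(v, M) = 2*M/(M + v) (p(v, M) = (2*M)/(M + v) = 2*M/(M + v))
R(o) = o
C(w) = 4*w/5 (C(w) = w*(2*4/(4 + 6)) = w*(2*4/10) = w*(2*4*(1/10)) = w*(4/5) = 4*w/5)
(C(-5) + (-25 - 1*16))**2 = ((4/5)*(-5) + (-25 - 1*16))**2 = (-4 + (-25 - 16))**2 = (-4 - 41)**2 = (-45)**2 = 2025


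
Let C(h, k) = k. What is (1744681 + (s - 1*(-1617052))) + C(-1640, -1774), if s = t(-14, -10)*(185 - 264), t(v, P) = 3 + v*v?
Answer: 3344238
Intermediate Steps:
t(v, P) = 3 + v**2
s = -15721 (s = (3 + (-14)**2)*(185 - 264) = (3 + 196)*(-79) = 199*(-79) = -15721)
(1744681 + (s - 1*(-1617052))) + C(-1640, -1774) = (1744681 + (-15721 - 1*(-1617052))) - 1774 = (1744681 + (-15721 + 1617052)) - 1774 = (1744681 + 1601331) - 1774 = 3346012 - 1774 = 3344238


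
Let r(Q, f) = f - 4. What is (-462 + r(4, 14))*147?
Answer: -66444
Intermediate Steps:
r(Q, f) = -4 + f
(-462 + r(4, 14))*147 = (-462 + (-4 + 14))*147 = (-462 + 10)*147 = -452*147 = -66444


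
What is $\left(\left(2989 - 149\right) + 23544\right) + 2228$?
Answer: $28612$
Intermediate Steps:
$\left(\left(2989 - 149\right) + 23544\right) + 2228 = \left(2840 + 23544\right) + 2228 = 26384 + 2228 = 28612$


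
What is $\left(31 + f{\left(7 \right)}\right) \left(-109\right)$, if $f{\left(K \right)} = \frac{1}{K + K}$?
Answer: $- \frac{47415}{14} \approx -3386.8$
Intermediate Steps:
$f{\left(K \right)} = \frac{1}{2 K}$
$\left(31 + f{\left(7 \right)}\right) \left(-109\right) = \left(31 + \frac{1}{2 \cdot 7}\right) \left(-109\right) = \left(31 + \frac{1}{2} \cdot \frac{1}{7}\right) \left(-109\right) = \left(31 + \frac{1}{14}\right) \left(-109\right) = \frac{435}{14} \left(-109\right) = - \frac{47415}{14}$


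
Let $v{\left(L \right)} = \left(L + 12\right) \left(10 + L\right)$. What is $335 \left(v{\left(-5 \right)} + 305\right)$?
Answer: $113900$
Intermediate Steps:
$v{\left(L \right)} = \left(10 + L\right) \left(12 + L\right)$ ($v{\left(L \right)} = \left(12 + L\right) \left(10 + L\right) = \left(10 + L\right) \left(12 + L\right)$)
$335 \left(v{\left(-5 \right)} + 305\right) = 335 \left(\left(120 + \left(-5\right)^{2} + 22 \left(-5\right)\right) + 305\right) = 335 \left(\left(120 + 25 - 110\right) + 305\right) = 335 \left(35 + 305\right) = 335 \cdot 340 = 113900$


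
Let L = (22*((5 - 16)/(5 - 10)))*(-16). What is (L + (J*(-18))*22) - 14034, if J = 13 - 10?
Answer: -79982/5 ≈ -15996.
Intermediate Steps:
J = 3
L = -3872/5 (L = (22*(-11/(-5)))*(-16) = (22*(-11*(-⅕)))*(-16) = (22*(11/5))*(-16) = (242/5)*(-16) = -3872/5 ≈ -774.40)
(L + (J*(-18))*22) - 14034 = (-3872/5 + (3*(-18))*22) - 14034 = (-3872/5 - 54*22) - 14034 = (-3872/5 - 1188) - 14034 = -9812/5 - 14034 = -79982/5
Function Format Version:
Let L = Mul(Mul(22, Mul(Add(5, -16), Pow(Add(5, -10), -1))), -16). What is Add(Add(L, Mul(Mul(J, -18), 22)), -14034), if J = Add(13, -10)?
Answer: Rational(-79982, 5) ≈ -15996.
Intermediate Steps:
J = 3
L = Rational(-3872, 5) (L = Mul(Mul(22, Mul(-11, Pow(-5, -1))), -16) = Mul(Mul(22, Mul(-11, Rational(-1, 5))), -16) = Mul(Mul(22, Rational(11, 5)), -16) = Mul(Rational(242, 5), -16) = Rational(-3872, 5) ≈ -774.40)
Add(Add(L, Mul(Mul(J, -18), 22)), -14034) = Add(Add(Rational(-3872, 5), Mul(Mul(3, -18), 22)), -14034) = Add(Add(Rational(-3872, 5), Mul(-54, 22)), -14034) = Add(Add(Rational(-3872, 5), -1188), -14034) = Add(Rational(-9812, 5), -14034) = Rational(-79982, 5)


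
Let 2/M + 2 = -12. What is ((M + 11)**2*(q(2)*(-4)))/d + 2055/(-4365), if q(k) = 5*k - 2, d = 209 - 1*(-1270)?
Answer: -21238213/7029687 ≈ -3.0212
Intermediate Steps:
M = -1/7 (M = 2/(-2 - 12) = 2/(-14) = 2*(-1/14) = -1/7 ≈ -0.14286)
d = 1479 (d = 209 + 1270 = 1479)
q(k) = -2 + 5*k
((M + 11)**2*(q(2)*(-4)))/d + 2055/(-4365) = ((-1/7 + 11)**2*((-2 + 5*2)*(-4)))/1479 + 2055/(-4365) = ((76/7)**2*((-2 + 10)*(-4)))*(1/1479) + 2055*(-1/4365) = (5776*(8*(-4))/49)*(1/1479) - 137/291 = ((5776/49)*(-32))*(1/1479) - 137/291 = -184832/49*1/1479 - 137/291 = -184832/72471 - 137/291 = -21238213/7029687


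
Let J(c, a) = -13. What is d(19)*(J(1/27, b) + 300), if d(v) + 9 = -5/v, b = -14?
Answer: -50512/19 ≈ -2658.5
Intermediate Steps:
d(v) = -9 - 5/v
d(19)*(J(1/27, b) + 300) = (-9 - 5/19)*(-13 + 300) = (-9 - 5*1/19)*287 = (-9 - 5/19)*287 = -176/19*287 = -50512/19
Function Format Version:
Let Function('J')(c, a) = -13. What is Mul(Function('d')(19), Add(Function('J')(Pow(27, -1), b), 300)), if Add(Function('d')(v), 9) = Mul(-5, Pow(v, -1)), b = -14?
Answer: Rational(-50512, 19) ≈ -2658.5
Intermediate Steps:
Function('d')(v) = Add(-9, Mul(-5, Pow(v, -1)))
Mul(Function('d')(19), Add(Function('J')(Pow(27, -1), b), 300)) = Mul(Add(-9, Mul(-5, Pow(19, -1))), Add(-13, 300)) = Mul(Add(-9, Mul(-5, Rational(1, 19))), 287) = Mul(Add(-9, Rational(-5, 19)), 287) = Mul(Rational(-176, 19), 287) = Rational(-50512, 19)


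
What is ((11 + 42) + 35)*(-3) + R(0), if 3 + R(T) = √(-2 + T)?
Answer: -267 + I*√2 ≈ -267.0 + 1.4142*I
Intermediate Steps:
R(T) = -3 + √(-2 + T)
((11 + 42) + 35)*(-3) + R(0) = ((11 + 42) + 35)*(-3) + (-3 + √(-2 + 0)) = (53 + 35)*(-3) + (-3 + √(-2)) = 88*(-3) + (-3 + I*√2) = -264 + (-3 + I*√2) = -267 + I*√2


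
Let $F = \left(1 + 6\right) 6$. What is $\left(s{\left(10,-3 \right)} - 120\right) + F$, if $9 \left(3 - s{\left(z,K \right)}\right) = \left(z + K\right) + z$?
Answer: $- \frac{692}{9} \approx -76.889$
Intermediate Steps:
$s{\left(z,K \right)} = 3 - \frac{2 z}{9} - \frac{K}{9}$ ($s{\left(z,K \right)} = 3 - \frac{\left(z + K\right) + z}{9} = 3 - \frac{\left(K + z\right) + z}{9} = 3 - \frac{K + 2 z}{9} = 3 - \left(\frac{K}{9} + \frac{2 z}{9}\right) = 3 - \frac{2 z}{9} - \frac{K}{9}$)
$F = 42$ ($F = 7 \cdot 6 = 42$)
$\left(s{\left(10,-3 \right)} - 120\right) + F = \left(\left(3 - \frac{20}{9} - - \frac{1}{3}\right) - 120\right) + 42 = \left(\left(3 - \frac{20}{9} + \frac{1}{3}\right) - 120\right) + 42 = \left(\frac{10}{9} - 120\right) + 42 = - \frac{1070}{9} + 42 = - \frac{692}{9}$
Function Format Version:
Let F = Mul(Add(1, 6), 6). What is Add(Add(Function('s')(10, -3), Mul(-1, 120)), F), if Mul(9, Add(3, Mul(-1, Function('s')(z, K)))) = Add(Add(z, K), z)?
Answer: Rational(-692, 9) ≈ -76.889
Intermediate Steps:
Function('s')(z, K) = Add(3, Mul(Rational(-2, 9), z), Mul(Rational(-1, 9), K)) (Function('s')(z, K) = Add(3, Mul(Rational(-1, 9), Add(Add(z, K), z))) = Add(3, Mul(Rational(-1, 9), Add(Add(K, z), z))) = Add(3, Mul(Rational(-1, 9), Add(K, Mul(2, z)))) = Add(3, Add(Mul(Rational(-2, 9), z), Mul(Rational(-1, 9), K))) = Add(3, Mul(Rational(-2, 9), z), Mul(Rational(-1, 9), K)))
F = 42 (F = Mul(7, 6) = 42)
Add(Add(Function('s')(10, -3), Mul(-1, 120)), F) = Add(Add(Add(3, Mul(Rational(-2, 9), 10), Mul(Rational(-1, 9), -3)), Mul(-1, 120)), 42) = Add(Add(Add(3, Rational(-20, 9), Rational(1, 3)), -120), 42) = Add(Add(Rational(10, 9), -120), 42) = Add(Rational(-1070, 9), 42) = Rational(-692, 9)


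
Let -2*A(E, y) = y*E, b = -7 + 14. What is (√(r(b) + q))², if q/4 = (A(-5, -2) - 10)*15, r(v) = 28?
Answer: -872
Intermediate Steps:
b = 7
A(E, y) = -E*y/2 (A(E, y) = -y*E/2 = -E*y/2)
q = -900 (q = 4*((-½*(-5)*(-2) - 10)*15) = 4*((-5 - 10)*15) = 4*(-15*15) = 4*(-225) = -900)
(√(r(b) + q))² = (√(28 - 900))² = (√(-872))² = (2*I*√218)² = -872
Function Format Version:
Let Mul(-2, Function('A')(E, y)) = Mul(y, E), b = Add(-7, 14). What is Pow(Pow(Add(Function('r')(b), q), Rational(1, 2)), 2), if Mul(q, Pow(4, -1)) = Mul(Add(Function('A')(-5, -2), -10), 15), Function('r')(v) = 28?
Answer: -872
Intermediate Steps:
b = 7
Function('A')(E, y) = Mul(Rational(-1, 2), E, y) (Function('A')(E, y) = Mul(Rational(-1, 2), Mul(y, E)) = Mul(Rational(-1, 2), Mul(E, y)) = Mul(Rational(-1, 2), E, y))
q = -900 (q = Mul(4, Mul(Add(Mul(Rational(-1, 2), -5, -2), -10), 15)) = Mul(4, Mul(Add(-5, -10), 15)) = Mul(4, Mul(-15, 15)) = Mul(4, -225) = -900)
Pow(Pow(Add(Function('r')(b), q), Rational(1, 2)), 2) = Pow(Pow(Add(28, -900), Rational(1, 2)), 2) = Pow(Pow(-872, Rational(1, 2)), 2) = Pow(Mul(2, I, Pow(218, Rational(1, 2))), 2) = -872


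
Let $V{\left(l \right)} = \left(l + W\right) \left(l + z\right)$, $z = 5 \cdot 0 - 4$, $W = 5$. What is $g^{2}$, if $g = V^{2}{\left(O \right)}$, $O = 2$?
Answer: $38416$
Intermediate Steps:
$z = -4$ ($z = 0 - 4 = -4$)
$V{\left(l \right)} = \left(-4 + l\right) \left(5 + l\right)$ ($V{\left(l \right)} = \left(l + 5\right) \left(l - 4\right) = \left(5 + l\right) \left(-4 + l\right) = \left(-4 + l\right) \left(5 + l\right)$)
$g = 196$ ($g = \left(-20 + 2 + 2^{2}\right)^{2} = \left(-20 + 2 + 4\right)^{2} = \left(-14\right)^{2} = 196$)
$g^{2} = 196^{2} = 38416$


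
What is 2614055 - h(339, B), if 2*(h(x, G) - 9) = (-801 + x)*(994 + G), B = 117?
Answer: 2870687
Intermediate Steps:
h(x, G) = 9 + (-801 + x)*(994 + G)/2 (h(x, G) = 9 + ((-801 + x)*(994 + G))/2 = 9 + (-801 + x)*(994 + G)/2)
2614055 - h(339, B) = 2614055 - (-398088 + 497*339 - 801/2*117 + (½)*117*339) = 2614055 - (-398088 + 168483 - 93717/2 + 39663/2) = 2614055 - 1*(-256632) = 2614055 + 256632 = 2870687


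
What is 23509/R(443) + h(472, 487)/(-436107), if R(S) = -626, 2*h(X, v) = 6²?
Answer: -3417483577/91000994 ≈ -37.554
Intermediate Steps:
h(X, v) = 18 (h(X, v) = (½)*6² = (½)*36 = 18)
23509/R(443) + h(472, 487)/(-436107) = 23509/(-626) + 18/(-436107) = 23509*(-1/626) + 18*(-1/436107) = -23509/626 - 6/145369 = -3417483577/91000994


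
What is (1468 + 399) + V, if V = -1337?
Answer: 530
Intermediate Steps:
(1468 + 399) + V = (1468 + 399) - 1337 = 1867 - 1337 = 530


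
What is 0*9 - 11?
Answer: -11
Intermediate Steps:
0*9 - 11 = 0 - 11 = -11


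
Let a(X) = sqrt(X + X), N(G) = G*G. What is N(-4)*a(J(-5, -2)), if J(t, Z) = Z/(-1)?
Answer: 32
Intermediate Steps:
J(t, Z) = -Z (J(t, Z) = Z*(-1) = -Z)
N(G) = G**2
a(X) = sqrt(2)*sqrt(X) (a(X) = sqrt(2*X) = sqrt(2)*sqrt(X))
N(-4)*a(J(-5, -2)) = (-4)**2*(sqrt(2)*sqrt(-1*(-2))) = 16*(sqrt(2)*sqrt(2)) = 16*2 = 32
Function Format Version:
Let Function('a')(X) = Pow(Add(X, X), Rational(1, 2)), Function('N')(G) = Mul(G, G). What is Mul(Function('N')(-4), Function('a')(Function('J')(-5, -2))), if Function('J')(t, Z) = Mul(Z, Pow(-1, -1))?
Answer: 32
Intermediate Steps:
Function('J')(t, Z) = Mul(-1, Z) (Function('J')(t, Z) = Mul(Z, -1) = Mul(-1, Z))
Function('N')(G) = Pow(G, 2)
Function('a')(X) = Mul(Pow(2, Rational(1, 2)), Pow(X, Rational(1, 2))) (Function('a')(X) = Pow(Mul(2, X), Rational(1, 2)) = Mul(Pow(2, Rational(1, 2)), Pow(X, Rational(1, 2))))
Mul(Function('N')(-4), Function('a')(Function('J')(-5, -2))) = Mul(Pow(-4, 2), Mul(Pow(2, Rational(1, 2)), Pow(Mul(-1, -2), Rational(1, 2)))) = Mul(16, Mul(Pow(2, Rational(1, 2)), Pow(2, Rational(1, 2)))) = Mul(16, 2) = 32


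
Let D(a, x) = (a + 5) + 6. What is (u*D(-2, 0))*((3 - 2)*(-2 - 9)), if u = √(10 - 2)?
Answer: -198*√2 ≈ -280.01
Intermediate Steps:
u = 2*√2 (u = √8 = 2*√2 ≈ 2.8284)
D(a, x) = 11 + a (D(a, x) = (5 + a) + 6 = 11 + a)
(u*D(-2, 0))*((3 - 2)*(-2 - 9)) = ((2*√2)*(11 - 2))*((3 - 2)*(-2 - 9)) = ((2*√2)*9)*(1*(-11)) = (18*√2)*(-11) = -198*√2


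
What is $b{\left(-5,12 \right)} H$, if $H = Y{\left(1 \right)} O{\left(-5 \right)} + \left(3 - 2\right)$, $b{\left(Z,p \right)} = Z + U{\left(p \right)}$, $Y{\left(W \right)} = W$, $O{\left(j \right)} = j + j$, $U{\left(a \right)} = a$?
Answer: $-63$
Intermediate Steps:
$O{\left(j \right)} = 2 j$
$b{\left(Z,p \right)} = Z + p$
$H = -9$ ($H = 1 \cdot 2 \left(-5\right) + \left(3 - 2\right) = 1 \left(-10\right) + \left(3 - 2\right) = -10 + 1 = -9$)
$b{\left(-5,12 \right)} H = \left(-5 + 12\right) \left(-9\right) = 7 \left(-9\right) = -63$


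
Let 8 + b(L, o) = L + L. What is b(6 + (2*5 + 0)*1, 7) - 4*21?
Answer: -60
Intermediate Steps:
b(L, o) = -8 + 2*L (b(L, o) = -8 + (L + L) = -8 + 2*L)
b(6 + (2*5 + 0)*1, 7) - 4*21 = (-8 + 2*(6 + (2*5 + 0)*1)) - 4*21 = (-8 + 2*(6 + (10 + 0)*1)) - 84 = (-8 + 2*(6 + 10*1)) - 84 = (-8 + 2*(6 + 10)) - 84 = (-8 + 2*16) - 84 = (-8 + 32) - 84 = 24 - 84 = -60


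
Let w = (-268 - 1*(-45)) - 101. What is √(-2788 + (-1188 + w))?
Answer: 10*I*√43 ≈ 65.574*I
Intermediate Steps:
w = -324 (w = (-268 + 45) - 101 = -223 - 101 = -324)
√(-2788 + (-1188 + w)) = √(-2788 + (-1188 - 324)) = √(-2788 - 1512) = √(-4300) = 10*I*√43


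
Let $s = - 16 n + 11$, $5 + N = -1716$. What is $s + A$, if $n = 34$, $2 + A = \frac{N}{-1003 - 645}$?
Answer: $- \frac{879959}{1648} \approx -533.96$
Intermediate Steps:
$N = -1721$ ($N = -5 - 1716 = -1721$)
$A = - \frac{1575}{1648}$ ($A = -2 - \frac{1721}{-1003 - 645} = -2 - \frac{1721}{-1648} = -2 - - \frac{1721}{1648} = -2 + \frac{1721}{1648} = - \frac{1575}{1648} \approx -0.9557$)
$s = -533$ ($s = \left(-16\right) 34 + 11 = -544 + 11 = -533$)
$s + A = -533 - \frac{1575}{1648} = - \frac{879959}{1648}$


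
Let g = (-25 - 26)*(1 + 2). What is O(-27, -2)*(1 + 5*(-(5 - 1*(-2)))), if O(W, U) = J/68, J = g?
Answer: 153/2 ≈ 76.500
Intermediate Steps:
g = -153 (g = -51*3 = -153)
J = -153
O(W, U) = -9/4 (O(W, U) = -153/68 = -153*1/68 = -9/4)
O(-27, -2)*(1 + 5*(-(5 - 1*(-2)))) = -9*(1 + 5*(-(5 - 1*(-2))))/4 = -9*(1 + 5*(-(5 + 2)))/4 = -9*(1 + 5*(-1*7))/4 = -9*(1 + 5*(-7))/4 = -9*(1 - 35)/4 = -9/4*(-34) = 153/2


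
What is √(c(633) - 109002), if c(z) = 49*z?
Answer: 3*I*√8665 ≈ 279.26*I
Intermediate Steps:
√(c(633) - 109002) = √(49*633 - 109002) = √(31017 - 109002) = √(-77985) = 3*I*√8665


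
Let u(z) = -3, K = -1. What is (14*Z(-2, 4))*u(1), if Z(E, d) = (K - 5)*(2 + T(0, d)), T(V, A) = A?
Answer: 1512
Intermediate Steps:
Z(E, d) = -12 - 6*d (Z(E, d) = (-1 - 5)*(2 + d) = -6*(2 + d) = -12 - 6*d)
(14*Z(-2, 4))*u(1) = (14*(-12 - 6*4))*(-3) = (14*(-12 - 24))*(-3) = (14*(-36))*(-3) = -504*(-3) = 1512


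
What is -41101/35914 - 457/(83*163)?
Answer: -572468127/485880506 ≈ -1.1782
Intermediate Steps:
-41101/35914 - 457/(83*163) = -41101*1/35914 - 457/13529 = -41101/35914 - 457*1/13529 = -41101/35914 - 457/13529 = -572468127/485880506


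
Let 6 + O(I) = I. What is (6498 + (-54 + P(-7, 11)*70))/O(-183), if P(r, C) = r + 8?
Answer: -6514/189 ≈ -34.466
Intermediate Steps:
P(r, C) = 8 + r
O(I) = -6 + I
(6498 + (-54 + P(-7, 11)*70))/O(-183) = (6498 + (-54 + (8 - 7)*70))/(-6 - 183) = (6498 + (-54 + 1*70))/(-189) = (6498 + (-54 + 70))*(-1/189) = (6498 + 16)*(-1/189) = 6514*(-1/189) = -6514/189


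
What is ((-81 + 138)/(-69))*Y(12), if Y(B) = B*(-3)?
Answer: 684/23 ≈ 29.739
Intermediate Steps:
Y(B) = -3*B
((-81 + 138)/(-69))*Y(12) = ((-81 + 138)/(-69))*(-3*12) = (57*(-1/69))*(-36) = -19/23*(-36) = 684/23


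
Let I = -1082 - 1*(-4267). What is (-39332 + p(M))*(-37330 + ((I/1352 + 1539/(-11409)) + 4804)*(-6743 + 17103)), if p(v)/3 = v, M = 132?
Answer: -95776458428019400/49439 ≈ -1.9373e+12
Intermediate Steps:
I = 3185 (I = -1082 + 4267 = 3185)
p(v) = 3*v
(-39332 + p(M))*(-37330 + ((I/1352 + 1539/(-11409)) + 4804)*(-6743 + 17103)) = (-39332 + 3*132)*(-37330 + ((3185/1352 + 1539/(-11409)) + 4804)*(-6743 + 17103)) = (-39332 + 396)*(-37330 + ((3185*(1/1352) + 1539*(-1/11409)) + 4804)*10360) = -38936*(-37330 + ((245/104 - 513/3803) + 4804)*10360) = -38936*(-37330 + (878383/395512 + 4804)*10360) = -38936*(-37330 + (1900918031/395512)*10360) = -38936*(-37330 + 2461688850145/49439) = -38936*2459843292275/49439 = -95776458428019400/49439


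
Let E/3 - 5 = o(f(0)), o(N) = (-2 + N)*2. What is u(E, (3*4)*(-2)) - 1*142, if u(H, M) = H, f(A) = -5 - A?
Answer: -169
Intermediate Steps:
o(N) = -4 + 2*N
E = -27 (E = 15 + 3*(-4 + 2*(-5 - 1*0)) = 15 + 3*(-4 + 2*(-5 + 0)) = 15 + 3*(-4 + 2*(-5)) = 15 + 3*(-4 - 10) = 15 + 3*(-14) = 15 - 42 = -27)
u(E, (3*4)*(-2)) - 1*142 = -27 - 1*142 = -27 - 142 = -169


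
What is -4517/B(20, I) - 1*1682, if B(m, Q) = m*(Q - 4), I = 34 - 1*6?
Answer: -811877/480 ≈ -1691.4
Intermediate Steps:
I = 28 (I = 34 - 6 = 28)
B(m, Q) = m*(-4 + Q)
-4517/B(20, I) - 1*1682 = -4517*1/(20*(-4 + 28)) - 1*1682 = -4517/(20*24) - 1682 = -4517/480 - 1682 = -811877/480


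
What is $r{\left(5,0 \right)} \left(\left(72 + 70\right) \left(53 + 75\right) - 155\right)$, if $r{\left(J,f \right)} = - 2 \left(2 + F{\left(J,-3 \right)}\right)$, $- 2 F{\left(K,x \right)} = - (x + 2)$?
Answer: $-54063$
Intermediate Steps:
$F{\left(K,x \right)} = 1 + \frac{x}{2}$ ($F{\left(K,x \right)} = - \frac{\left(-1\right) \left(x + 2\right)}{2} = - \frac{\left(-1\right) \left(2 + x\right)}{2} = - \frac{-2 - x}{2} = 1 + \frac{x}{2}$)
$r{\left(J,f \right)} = -3$ ($r{\left(J,f \right)} = - 2 \left(2 + \left(1 + \frac{1}{2} \left(-3\right)\right)\right) = - 2 \left(2 + \left(1 - \frac{3}{2}\right)\right) = - 2 \left(2 - \frac{1}{2}\right) = \left(-2\right) \frac{3}{2} = -3$)
$r{\left(5,0 \right)} \left(\left(72 + 70\right) \left(53 + 75\right) - 155\right) = - 3 \left(\left(72 + 70\right) \left(53 + 75\right) - 155\right) = - 3 \left(142 \cdot 128 - 155\right) = - 3 \left(18176 - 155\right) = \left(-3\right) 18021 = -54063$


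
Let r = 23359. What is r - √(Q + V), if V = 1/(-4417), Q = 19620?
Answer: 23359 - √382784017763/4417 ≈ 23219.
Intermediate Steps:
V = -1/4417 ≈ -0.00022640
r - √(Q + V) = 23359 - √(19620 - 1/4417) = 23359 - √(86661539/4417) = 23359 - √382784017763/4417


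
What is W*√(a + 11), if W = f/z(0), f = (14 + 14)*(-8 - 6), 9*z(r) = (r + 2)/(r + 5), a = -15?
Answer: -17640*I ≈ -17640.0*I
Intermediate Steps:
z(r) = (2 + r)/(9*(5 + r)) (z(r) = ((r + 2)/(r + 5))/9 = ((2 + r)/(5 + r))/9 = (2 + r)/(9*(5 + r)))
f = -392 (f = 28*(-14) = -392)
W = -8820 (W = -392*9*(5 + 0)/(2 + 0) = -392/((⅑)*2/5) = -392/((⅑)*(⅕)*2) = -392/2/45 = -392*45/2 = -8820)
W*√(a + 11) = -8820*√(-15 + 11) = -17640*I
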